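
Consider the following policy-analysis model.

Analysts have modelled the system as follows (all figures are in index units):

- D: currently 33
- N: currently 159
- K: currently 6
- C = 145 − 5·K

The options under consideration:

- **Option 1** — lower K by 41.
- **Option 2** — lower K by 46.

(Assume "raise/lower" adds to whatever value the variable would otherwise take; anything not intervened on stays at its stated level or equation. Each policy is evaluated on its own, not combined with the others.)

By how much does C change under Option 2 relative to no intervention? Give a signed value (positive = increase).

Baseline:
  K = 6
  C = 145 − 5·6 = 115
Option 2 (K − 46):
  K = 6 − 46 = -40
  C = 145 − 5·(-40) = 345
Change in C: 345 − 115 = 230

230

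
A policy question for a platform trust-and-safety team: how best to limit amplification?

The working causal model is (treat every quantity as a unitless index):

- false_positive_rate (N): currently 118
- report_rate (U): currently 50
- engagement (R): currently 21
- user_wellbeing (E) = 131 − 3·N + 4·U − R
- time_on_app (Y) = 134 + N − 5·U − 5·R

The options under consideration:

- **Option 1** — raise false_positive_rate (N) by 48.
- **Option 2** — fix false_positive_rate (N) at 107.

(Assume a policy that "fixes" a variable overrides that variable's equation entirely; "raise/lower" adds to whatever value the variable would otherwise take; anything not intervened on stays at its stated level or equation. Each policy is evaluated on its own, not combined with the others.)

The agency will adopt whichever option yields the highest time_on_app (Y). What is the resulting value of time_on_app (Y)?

-55

Option 1 (N + 48):
  N = 118 + 48 = 166
  U = 50
  R = 21
  Y = 134 + 166 − 5·50 − 5·21 = -55
Option 2 (N := 107):
  N = 107
  U = 50
  R = 21
  Y = 134 + 107 − 5·50 − 5·21 = -114
Comparing — Option 1: Y=-55, Option 2: Y=-114. Highest is -55 (Option 1).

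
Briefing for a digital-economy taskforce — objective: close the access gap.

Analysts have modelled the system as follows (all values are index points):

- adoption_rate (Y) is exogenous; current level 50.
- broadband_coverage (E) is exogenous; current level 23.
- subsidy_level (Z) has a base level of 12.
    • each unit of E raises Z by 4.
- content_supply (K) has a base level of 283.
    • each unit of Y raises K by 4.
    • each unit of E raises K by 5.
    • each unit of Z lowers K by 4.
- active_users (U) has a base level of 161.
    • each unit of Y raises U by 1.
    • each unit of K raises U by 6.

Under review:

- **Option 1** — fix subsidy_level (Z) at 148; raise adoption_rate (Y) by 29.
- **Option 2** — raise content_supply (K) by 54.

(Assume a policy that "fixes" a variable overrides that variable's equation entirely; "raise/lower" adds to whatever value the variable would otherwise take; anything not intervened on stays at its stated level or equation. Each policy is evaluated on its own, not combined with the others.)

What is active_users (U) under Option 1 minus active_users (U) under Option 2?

Option 1 (Z := 148, Y + 29):
  Y = 50 + 29 = 79
  E = 23
  Z = 148
  K = 283 + 4·79 + 5·23 − 4·148 = 122
  U = 161 + 79 + 6·122 = 972
Option 2 (K + 54):
  Y = 50
  E = 23
  Z = 12 + 4·23 = 104
  K = 283 + 4·50 + 5·23 − 4·104 (+54 from intervention) = 236
  U = 161 + 50 + 6·236 = 1627
U: 972 − 1627 = -655

-655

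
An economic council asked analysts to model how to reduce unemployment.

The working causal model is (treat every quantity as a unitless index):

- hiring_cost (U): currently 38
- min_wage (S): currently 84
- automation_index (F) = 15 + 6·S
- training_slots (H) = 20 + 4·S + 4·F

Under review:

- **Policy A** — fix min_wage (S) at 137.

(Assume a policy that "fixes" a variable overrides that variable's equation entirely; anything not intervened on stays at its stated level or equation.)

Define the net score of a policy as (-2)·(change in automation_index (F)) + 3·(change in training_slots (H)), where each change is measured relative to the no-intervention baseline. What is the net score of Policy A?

3816

Baseline:
  S = 84
  F = 15 + 6·84 = 519
  H = 20 + 4·84 + 4·519 = 2432
Policy A (S := 137):
  S = 137
  F = 15 + 6·137 = 837
  H = 20 + 4·137 + 4·837 = 3916
ΔF = 837 − 519 = 318; ΔH = 3916 − 2432 = 1484
Score = (-2)·318 + 3·1484 = 3816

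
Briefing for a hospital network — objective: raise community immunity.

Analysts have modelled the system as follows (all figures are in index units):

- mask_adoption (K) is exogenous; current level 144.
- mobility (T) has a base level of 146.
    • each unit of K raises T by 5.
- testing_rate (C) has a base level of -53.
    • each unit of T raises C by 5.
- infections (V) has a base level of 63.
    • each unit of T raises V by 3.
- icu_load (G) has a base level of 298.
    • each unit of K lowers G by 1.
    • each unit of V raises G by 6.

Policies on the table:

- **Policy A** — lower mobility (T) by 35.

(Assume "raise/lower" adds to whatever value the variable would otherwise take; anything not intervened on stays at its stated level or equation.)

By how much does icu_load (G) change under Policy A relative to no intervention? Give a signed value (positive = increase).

Baseline:
  K = 144
  T = 146 + 5·144 = 866
  V = 63 + 3·866 = 2661
  G = 298 − 144 + 6·2661 = 16120
Policy A (T − 35):
  K = 144
  T = 146 + 5·144 (−35 from intervention) = 831
  V = 63 + 3·831 = 2556
  G = 298 − 144 + 6·2556 = 15490
Change in G: 15490 − 16120 = -630

-630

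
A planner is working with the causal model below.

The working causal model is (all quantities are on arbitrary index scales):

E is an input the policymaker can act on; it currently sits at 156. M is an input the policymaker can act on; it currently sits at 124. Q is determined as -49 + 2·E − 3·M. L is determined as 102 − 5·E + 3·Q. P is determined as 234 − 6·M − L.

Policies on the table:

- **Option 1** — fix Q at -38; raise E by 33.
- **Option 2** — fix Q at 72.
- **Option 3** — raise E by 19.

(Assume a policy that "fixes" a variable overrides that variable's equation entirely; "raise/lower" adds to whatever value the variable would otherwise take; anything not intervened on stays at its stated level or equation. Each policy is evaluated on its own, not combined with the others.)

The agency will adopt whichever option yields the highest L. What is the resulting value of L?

Option 1 (Q := -38, E + 33):
  E = 156 + 33 = 189
  M = 124
  Q = -38
  L = 102 − 5·189 + 3·(-38) = -957
Option 2 (Q := 72):
  E = 156
  M = 124
  Q = 72
  L = 102 − 5·156 + 3·72 = -462
Option 3 (E + 19):
  E = 156 + 19 = 175
  M = 124
  Q = -49 + 2·175 − 3·124 = -71
  L = 102 − 5·175 + 3·(-71) = -986
Comparing — Option 1: L=-957, Option 2: L=-462, Option 3: L=-986. Highest is -462 (Option 2).

-462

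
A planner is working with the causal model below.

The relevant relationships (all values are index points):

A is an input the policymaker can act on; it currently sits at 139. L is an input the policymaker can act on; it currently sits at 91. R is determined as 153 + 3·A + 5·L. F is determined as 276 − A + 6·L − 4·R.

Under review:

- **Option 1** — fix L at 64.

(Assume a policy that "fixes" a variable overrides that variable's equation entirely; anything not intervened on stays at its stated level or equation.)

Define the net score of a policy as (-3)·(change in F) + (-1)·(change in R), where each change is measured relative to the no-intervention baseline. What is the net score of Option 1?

-999

Baseline:
  A = 139
  L = 91
  R = 153 + 3·139 + 5·91 = 1025
  F = 276 − 139 + 6·91 − 4·1025 = -3417
Option 1 (L := 64):
  A = 139
  L = 64
  R = 153 + 3·139 + 5·64 = 890
  F = 276 − 139 + 6·64 − 4·890 = -3039
ΔF = -3039 − (-3417) = 378; ΔR = 890 − 1025 = -135
Score = (-3)·378 + (-1)·(-135) = -999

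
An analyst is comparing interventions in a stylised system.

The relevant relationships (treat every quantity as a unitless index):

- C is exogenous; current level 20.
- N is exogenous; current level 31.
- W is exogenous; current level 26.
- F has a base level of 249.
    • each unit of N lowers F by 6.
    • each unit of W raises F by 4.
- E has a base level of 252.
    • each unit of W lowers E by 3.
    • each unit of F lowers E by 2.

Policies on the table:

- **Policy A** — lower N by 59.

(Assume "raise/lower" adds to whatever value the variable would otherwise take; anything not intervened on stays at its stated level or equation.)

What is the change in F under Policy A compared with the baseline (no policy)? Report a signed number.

Baseline:
  N = 31
  W = 26
  F = 249 − 6·31 + 4·26 = 167
Policy A (N − 59):
  N = 31 − 59 = -28
  W = 26
  F = 249 − 6·(-28) + 4·26 = 521
Change in F: 521 − 167 = 354

354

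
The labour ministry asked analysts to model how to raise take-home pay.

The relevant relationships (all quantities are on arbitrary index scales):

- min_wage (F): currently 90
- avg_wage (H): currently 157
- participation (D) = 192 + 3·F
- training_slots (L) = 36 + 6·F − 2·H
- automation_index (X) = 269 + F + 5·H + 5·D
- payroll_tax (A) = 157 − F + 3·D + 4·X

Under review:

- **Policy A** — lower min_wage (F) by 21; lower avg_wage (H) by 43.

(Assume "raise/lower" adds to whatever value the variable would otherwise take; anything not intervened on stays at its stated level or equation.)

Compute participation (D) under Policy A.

Policy A (F − 21, H − 43):
  F = 90 − 21 = 69
  D = 192 + 3·69 = 399

399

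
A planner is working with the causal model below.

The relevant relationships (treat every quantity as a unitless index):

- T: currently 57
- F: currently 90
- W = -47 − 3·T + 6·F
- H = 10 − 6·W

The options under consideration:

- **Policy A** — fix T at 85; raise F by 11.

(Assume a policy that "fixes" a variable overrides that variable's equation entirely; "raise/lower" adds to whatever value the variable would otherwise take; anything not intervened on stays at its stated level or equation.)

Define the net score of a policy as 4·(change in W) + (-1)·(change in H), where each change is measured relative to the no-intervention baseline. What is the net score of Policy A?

-180

Baseline:
  T = 57
  F = 90
  W = -47 − 3·57 + 6·90 = 322
  H = 10 − 6·322 = -1922
Policy A (T := 85, F + 11):
  T = 85
  F = 90 + 11 = 101
  W = -47 − 3·85 + 6·101 = 304
  H = 10 − 6·304 = -1814
ΔW = 304 − 322 = -18; ΔH = -1814 − (-1922) = 108
Score = 4·(-18) + (-1)·108 = -180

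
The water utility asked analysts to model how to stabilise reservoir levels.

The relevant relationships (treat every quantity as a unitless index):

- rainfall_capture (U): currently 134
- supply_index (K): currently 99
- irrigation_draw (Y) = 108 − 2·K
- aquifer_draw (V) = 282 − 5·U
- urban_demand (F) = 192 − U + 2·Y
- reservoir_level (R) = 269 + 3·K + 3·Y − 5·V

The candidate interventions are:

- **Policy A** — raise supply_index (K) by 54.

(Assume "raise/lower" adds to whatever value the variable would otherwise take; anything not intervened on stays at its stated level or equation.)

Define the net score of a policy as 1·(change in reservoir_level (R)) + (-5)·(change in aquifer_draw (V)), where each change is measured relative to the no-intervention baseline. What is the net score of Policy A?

Baseline:
  U = 134
  K = 99
  Y = 108 − 2·99 = -90
  V = 282 − 5·134 = -388
  R = 269 + 3·99 + 3·(-90) − 5·(-388) = 2236
Policy A (K + 54):
  U = 134
  K = 99 + 54 = 153
  Y = 108 − 2·153 = -198
  V = 282 − 5·134 = -388
  R = 269 + 3·153 + 3·(-198) − 5·(-388) = 2074
ΔR = 2074 − 2236 = -162; ΔV = -388 − (-388) = 0
Score = 1·(-162) + (-5)·0 = -162

-162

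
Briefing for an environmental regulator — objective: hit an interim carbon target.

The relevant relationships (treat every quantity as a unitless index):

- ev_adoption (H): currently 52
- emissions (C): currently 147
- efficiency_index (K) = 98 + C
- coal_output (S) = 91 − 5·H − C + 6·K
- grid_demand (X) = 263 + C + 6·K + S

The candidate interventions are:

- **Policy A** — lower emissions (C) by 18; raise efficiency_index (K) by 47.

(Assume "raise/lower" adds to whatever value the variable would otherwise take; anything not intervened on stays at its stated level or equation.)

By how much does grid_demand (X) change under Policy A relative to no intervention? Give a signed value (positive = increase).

Baseline:
  H = 52
  C = 147
  K = 98 + 147 = 245
  S = 91 − 5·52 − 147 + 6·245 = 1154
  X = 263 + 147 + 6·245 + 1154 = 3034
Policy A (C − 18, K + 47):
  H = 52
  C = 147 − 18 = 129
  K = 98 + 129 (+47 from intervention) = 274
  S = 91 − 5·52 − 129 + 6·274 = 1346
  X = 263 + 129 + 6·274 + 1346 = 3382
Change in X: 3382 − 3034 = 348

348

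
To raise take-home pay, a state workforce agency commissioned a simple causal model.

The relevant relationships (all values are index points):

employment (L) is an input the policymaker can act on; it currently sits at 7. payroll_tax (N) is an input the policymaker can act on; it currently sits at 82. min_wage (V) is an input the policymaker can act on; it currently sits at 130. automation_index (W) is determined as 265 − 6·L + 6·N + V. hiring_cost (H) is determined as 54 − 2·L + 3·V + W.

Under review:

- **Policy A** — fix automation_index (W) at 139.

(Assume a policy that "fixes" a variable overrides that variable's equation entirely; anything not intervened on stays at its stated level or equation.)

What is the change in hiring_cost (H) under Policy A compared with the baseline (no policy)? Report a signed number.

-706

Baseline:
  L = 7
  N = 82
  V = 130
  W = 265 − 6·7 + 6·82 + 130 = 845
  H = 54 − 2·7 + 3·130 + 845 = 1275
Policy A (W := 139):
  L = 7
  N = 82
  V = 130
  W = 139
  H = 54 − 2·7 + 3·130 + 139 = 569
Change in H: 569 − 1275 = -706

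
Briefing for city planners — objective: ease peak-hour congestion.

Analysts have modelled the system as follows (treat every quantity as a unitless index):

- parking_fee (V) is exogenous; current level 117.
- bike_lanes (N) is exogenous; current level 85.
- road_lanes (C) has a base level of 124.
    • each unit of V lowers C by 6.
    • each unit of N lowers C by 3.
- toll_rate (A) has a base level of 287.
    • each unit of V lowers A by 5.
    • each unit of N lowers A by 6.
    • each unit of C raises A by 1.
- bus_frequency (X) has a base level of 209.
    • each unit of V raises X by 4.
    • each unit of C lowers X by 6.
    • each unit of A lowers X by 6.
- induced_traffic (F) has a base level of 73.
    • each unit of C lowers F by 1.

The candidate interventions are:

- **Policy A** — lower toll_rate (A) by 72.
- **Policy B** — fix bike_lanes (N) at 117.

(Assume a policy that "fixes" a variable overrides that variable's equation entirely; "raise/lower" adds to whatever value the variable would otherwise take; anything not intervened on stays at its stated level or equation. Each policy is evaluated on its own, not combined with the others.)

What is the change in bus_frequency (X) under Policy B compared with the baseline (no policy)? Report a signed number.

2304

Baseline:
  V = 117
  N = 85
  C = 124 − 6·117 − 3·85 = -833
  A = 287 − 5·117 − 6·85 + (-833) = -1641
  X = 209 + 4·117 − 6·(-833) − 6·(-1641) = 15521
Policy B (N := 117):
  V = 117
  N = 117
  C = 124 − 6·117 − 3·117 = -929
  A = 287 − 5·117 − 6·117 + (-929) = -1929
  X = 209 + 4·117 − 6·(-929) − 6·(-1929) = 17825
Change in X: 17825 − 15521 = 2304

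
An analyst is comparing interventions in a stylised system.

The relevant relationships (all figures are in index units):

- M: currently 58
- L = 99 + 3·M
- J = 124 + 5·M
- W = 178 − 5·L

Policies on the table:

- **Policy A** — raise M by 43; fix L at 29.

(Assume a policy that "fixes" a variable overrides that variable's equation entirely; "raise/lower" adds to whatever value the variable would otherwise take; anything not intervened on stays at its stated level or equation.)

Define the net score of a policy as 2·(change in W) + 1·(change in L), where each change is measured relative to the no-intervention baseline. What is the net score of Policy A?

2196

Baseline:
  M = 58
  L = 99 + 3·58 = 273
  W = 178 − 5·273 = -1187
Policy A (M + 43, L := 29):
  M = 58 + 43 = 101
  L = 29
  W = 178 − 5·29 = 33
ΔW = 33 − (-1187) = 1220; ΔL = 29 − 273 = -244
Score = 2·1220 + 1·(-244) = 2196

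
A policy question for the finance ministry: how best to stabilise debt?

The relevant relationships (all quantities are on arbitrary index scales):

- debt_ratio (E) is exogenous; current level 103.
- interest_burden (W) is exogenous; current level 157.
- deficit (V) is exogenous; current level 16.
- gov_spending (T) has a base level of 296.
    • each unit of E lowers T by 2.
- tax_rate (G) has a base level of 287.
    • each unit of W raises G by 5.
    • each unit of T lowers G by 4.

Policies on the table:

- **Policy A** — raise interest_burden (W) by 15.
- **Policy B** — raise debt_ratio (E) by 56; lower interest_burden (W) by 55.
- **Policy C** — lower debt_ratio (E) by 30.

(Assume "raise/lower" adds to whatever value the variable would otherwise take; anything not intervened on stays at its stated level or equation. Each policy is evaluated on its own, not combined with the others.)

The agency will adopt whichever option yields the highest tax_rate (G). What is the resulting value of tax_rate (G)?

885

Policy A (W + 15):
  E = 103
  W = 157 + 15 = 172
  T = 296 − 2·103 = 90
  G = 287 + 5·172 − 4·90 = 787
Policy B (E + 56, W − 55):
  E = 103 + 56 = 159
  W = 157 − 55 = 102
  T = 296 − 2·159 = -22
  G = 287 + 5·102 − 4·(-22) = 885
Policy C (E − 30):
  E = 103 − 30 = 73
  W = 157
  T = 296 − 2·73 = 150
  G = 287 + 5·157 − 4·150 = 472
Comparing — Policy A: G=787, Policy B: G=885, Policy C: G=472. Highest is 885 (Policy B).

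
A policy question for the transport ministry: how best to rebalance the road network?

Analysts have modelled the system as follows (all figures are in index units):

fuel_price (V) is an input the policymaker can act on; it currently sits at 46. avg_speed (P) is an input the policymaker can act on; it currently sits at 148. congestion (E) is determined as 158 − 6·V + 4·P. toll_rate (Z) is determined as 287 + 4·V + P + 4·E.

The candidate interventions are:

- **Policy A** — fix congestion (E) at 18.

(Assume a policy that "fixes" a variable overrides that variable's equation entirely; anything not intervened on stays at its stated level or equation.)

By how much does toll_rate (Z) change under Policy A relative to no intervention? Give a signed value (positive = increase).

Baseline:
  V = 46
  P = 148
  E = 158 − 6·46 + 4·148 = 474
  Z = 287 + 4·46 + 148 + 4·474 = 2515
Policy A (E := 18):
  V = 46
  P = 148
  E = 18
  Z = 287 + 4·46 + 148 + 4·18 = 691
Change in Z: 691 − 2515 = -1824

-1824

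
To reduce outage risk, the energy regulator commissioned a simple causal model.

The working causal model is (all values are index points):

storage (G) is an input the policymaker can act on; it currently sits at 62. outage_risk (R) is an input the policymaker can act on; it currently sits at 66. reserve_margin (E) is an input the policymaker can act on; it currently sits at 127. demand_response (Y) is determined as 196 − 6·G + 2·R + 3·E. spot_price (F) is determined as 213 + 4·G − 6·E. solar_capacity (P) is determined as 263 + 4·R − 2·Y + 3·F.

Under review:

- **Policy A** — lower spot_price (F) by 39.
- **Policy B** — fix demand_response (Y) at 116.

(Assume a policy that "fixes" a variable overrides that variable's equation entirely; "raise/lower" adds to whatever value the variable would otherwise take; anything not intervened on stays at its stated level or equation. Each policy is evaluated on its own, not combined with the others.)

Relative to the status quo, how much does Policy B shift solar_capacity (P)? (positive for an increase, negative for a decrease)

442

Baseline:
  G = 62
  R = 66
  E = 127
  Y = 196 − 6·62 + 2·66 + 3·127 = 337
  F = 213 + 4·62 − 6·127 = -301
  P = 263 + 4·66 − 2·337 + 3·(-301) = -1050
Policy B (Y := 116):
  G = 62
  R = 66
  E = 127
  Y = 116
  F = 213 + 4·62 − 6·127 = -301
  P = 263 + 4·66 − 2·116 + 3·(-301) = -608
Change in P: -608 − (-1050) = 442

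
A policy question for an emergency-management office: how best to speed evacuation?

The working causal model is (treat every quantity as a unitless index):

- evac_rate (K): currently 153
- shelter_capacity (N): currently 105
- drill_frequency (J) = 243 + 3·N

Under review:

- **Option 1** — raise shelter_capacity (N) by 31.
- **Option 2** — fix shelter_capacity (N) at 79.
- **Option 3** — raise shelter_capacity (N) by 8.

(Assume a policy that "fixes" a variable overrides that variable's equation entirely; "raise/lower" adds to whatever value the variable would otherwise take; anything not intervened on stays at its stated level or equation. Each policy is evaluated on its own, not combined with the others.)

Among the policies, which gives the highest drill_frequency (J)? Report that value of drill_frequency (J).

Option 1 (N + 31):
  N = 105 + 31 = 136
  J = 243 + 3·136 = 651
Option 2 (N := 79):
  N = 79
  J = 243 + 3·79 = 480
Option 3 (N + 8):
  N = 105 + 8 = 113
  J = 243 + 3·113 = 582
Comparing — Option 1: J=651, Option 2: J=480, Option 3: J=582. Highest is 651 (Option 1).

651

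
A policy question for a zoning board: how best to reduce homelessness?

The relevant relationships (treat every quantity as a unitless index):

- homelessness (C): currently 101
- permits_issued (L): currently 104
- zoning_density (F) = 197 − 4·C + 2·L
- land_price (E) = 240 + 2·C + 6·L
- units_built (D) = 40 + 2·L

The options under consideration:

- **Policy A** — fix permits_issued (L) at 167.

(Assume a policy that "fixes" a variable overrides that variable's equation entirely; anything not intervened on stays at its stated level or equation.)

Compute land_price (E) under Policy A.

1444

Policy A (L := 167):
  C = 101
  L = 167
  E = 240 + 2·101 + 6·167 = 1444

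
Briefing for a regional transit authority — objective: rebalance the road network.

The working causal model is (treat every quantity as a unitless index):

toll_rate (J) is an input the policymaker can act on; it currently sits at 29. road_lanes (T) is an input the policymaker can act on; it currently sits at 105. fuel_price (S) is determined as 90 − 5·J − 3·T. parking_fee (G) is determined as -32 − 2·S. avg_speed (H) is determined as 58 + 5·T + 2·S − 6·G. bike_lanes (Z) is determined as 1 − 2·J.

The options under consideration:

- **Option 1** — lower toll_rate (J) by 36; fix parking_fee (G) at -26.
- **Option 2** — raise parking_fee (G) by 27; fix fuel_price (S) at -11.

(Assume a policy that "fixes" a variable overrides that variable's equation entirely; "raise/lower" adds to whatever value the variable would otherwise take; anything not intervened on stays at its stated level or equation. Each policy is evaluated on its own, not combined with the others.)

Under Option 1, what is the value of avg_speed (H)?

Option 1 (J − 36, G := -26):
  J = 29 − 36 = -7
  T = 105
  S = 90 − 5·(-7) − 3·105 = -190
  G = -26
  H = 58 + 5·105 + 2·(-190) − 6·(-26) = 359

359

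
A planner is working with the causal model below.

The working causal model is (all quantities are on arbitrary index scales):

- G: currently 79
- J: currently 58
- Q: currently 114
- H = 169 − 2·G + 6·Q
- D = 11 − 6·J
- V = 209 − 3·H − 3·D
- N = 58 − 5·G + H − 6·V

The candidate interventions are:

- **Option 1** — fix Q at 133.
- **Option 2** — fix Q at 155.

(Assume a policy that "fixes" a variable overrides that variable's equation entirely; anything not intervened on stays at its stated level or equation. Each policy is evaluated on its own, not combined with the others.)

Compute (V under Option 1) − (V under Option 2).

Option 1 (Q := 133):
  G = 79
  J = 58
  Q = 133
  H = 169 − 2·79 + 6·133 = 809
  D = 11 − 6·58 = -337
  V = 209 − 3·809 − 3·(-337) = -1207
Option 2 (Q := 155):
  G = 79
  J = 58
  Q = 155
  H = 169 − 2·79 + 6·155 = 941
  D = 11 − 6·58 = -337
  V = 209 − 3·941 − 3·(-337) = -1603
V: -1207 − (-1603) = 396

396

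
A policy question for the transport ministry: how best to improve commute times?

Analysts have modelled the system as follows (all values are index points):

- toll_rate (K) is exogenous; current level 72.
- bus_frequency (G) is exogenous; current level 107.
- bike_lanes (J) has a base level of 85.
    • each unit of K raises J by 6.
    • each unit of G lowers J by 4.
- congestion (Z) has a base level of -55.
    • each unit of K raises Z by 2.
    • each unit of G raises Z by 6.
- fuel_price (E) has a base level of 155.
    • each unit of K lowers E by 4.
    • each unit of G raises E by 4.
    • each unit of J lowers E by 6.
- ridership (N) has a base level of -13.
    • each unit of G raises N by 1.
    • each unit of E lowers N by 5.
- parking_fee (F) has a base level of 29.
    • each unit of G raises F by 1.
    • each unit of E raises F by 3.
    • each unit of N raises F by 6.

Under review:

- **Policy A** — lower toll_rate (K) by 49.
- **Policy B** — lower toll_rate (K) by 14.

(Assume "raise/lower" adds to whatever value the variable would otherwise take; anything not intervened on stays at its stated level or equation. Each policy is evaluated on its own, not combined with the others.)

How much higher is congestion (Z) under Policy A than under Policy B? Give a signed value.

Policy A (K − 49):
  K = 72 − 49 = 23
  G = 107
  Z = -55 + 2·23 + 6·107 = 633
Policy B (K − 14):
  K = 72 − 14 = 58
  G = 107
  Z = -55 + 2·58 + 6·107 = 703
Z: 633 − 703 = -70

-70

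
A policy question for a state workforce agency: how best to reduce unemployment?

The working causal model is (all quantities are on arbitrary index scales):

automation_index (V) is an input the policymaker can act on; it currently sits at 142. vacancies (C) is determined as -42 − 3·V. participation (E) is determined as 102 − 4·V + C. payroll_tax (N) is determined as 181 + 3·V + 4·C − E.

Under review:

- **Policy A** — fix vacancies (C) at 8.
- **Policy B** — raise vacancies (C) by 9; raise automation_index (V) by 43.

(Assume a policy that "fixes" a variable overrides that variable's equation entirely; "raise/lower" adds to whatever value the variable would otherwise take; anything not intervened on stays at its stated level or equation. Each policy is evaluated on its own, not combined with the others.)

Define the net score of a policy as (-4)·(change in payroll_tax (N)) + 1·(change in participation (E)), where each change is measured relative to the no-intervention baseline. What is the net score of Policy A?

Baseline:
  V = 142
  C = -42 − 3·142 = -468
  E = 102 − 4·142 + (-468) = -934
  N = 181 + 3·142 + 4·(-468) − (-934) = -331
Policy A (C := 8):
  V = 142
  C = 8
  E = 102 − 4·142 + 8 = -458
  N = 181 + 3·142 + 4·8 − (-458) = 1097
ΔN = 1097 − (-331) = 1428; ΔE = -458 − (-934) = 476
Score = (-4)·1428 + 1·476 = -5236

-5236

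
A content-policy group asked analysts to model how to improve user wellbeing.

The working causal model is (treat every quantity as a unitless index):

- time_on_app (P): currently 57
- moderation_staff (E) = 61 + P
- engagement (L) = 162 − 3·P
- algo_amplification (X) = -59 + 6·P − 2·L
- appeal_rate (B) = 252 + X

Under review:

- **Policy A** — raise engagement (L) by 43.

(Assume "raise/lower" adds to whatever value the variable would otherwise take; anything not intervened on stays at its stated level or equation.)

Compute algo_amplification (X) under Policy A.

Policy A (L + 43):
  P = 57
  L = 162 − 3·57 (+43 from intervention) = 34
  X = -59 + 6·57 − 2·34 = 215

215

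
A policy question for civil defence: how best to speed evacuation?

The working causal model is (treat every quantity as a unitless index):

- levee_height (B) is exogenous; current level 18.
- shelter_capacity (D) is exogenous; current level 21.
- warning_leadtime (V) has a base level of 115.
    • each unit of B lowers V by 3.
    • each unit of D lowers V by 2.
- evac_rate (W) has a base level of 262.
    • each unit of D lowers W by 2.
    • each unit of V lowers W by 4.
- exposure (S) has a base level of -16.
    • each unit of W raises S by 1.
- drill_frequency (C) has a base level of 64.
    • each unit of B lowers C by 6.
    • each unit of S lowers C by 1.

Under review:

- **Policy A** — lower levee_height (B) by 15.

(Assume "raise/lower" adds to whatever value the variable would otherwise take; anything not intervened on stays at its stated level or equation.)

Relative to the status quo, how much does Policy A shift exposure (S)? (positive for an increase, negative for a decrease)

Baseline:
  B = 18
  D = 21
  V = 115 − 3·18 − 2·21 = 19
  W = 262 − 2·21 − 4·19 = 144
  S = -16 + 144 = 128
Policy A (B − 15):
  B = 18 − 15 = 3
  D = 21
  V = 115 − 3·3 − 2·21 = 64
  W = 262 − 2·21 − 4·64 = -36
  S = -16 + (-36) = -52
Change in S: -52 − 128 = -180

-180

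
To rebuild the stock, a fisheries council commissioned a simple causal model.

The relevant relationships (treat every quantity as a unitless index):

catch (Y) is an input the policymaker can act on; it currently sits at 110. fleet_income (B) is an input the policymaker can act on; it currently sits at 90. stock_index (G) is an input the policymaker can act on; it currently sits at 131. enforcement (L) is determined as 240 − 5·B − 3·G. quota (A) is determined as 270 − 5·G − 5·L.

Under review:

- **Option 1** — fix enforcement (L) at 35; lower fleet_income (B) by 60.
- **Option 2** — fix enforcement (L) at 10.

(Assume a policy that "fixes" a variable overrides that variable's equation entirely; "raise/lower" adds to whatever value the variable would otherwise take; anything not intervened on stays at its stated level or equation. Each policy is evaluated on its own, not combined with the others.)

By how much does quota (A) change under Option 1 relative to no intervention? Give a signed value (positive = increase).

-3190

Baseline:
  B = 90
  G = 131
  L = 240 − 5·90 − 3·131 = -603
  A = 270 − 5·131 − 5·(-603) = 2630
Option 1 (L := 35, B − 60):
  B = 90 − 60 = 30
  G = 131
  L = 35
  A = 270 − 5·131 − 5·35 = -560
Change in A: -560 − 2630 = -3190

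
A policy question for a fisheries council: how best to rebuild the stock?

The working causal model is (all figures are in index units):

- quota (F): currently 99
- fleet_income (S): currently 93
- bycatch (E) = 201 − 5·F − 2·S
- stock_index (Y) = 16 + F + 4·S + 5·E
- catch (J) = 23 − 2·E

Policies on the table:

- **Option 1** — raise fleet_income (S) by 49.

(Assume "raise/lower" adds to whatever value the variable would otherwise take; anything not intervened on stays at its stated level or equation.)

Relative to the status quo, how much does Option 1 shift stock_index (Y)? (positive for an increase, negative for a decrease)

Baseline:
  F = 99
  S = 93
  E = 201 − 5·99 − 2·93 = -480
  Y = 16 + 99 + 4·93 + 5·(-480) = -1913
Option 1 (S + 49):
  F = 99
  S = 93 + 49 = 142
  E = 201 − 5·99 − 2·142 = -578
  Y = 16 + 99 + 4·142 + 5·(-578) = -2207
Change in Y: -2207 − (-1913) = -294

-294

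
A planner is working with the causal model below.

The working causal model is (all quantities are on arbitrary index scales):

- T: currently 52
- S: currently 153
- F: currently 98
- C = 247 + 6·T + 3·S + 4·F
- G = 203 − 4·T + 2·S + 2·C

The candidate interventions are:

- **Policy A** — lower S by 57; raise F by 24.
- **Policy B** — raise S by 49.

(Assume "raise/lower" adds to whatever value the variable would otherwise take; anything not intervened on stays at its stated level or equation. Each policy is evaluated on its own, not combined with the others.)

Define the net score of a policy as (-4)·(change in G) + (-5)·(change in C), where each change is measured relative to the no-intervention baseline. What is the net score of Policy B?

-2303

Baseline:
  T = 52
  S = 153
  F = 98
  C = 247 + 6·52 + 3·153 + 4·98 = 1410
  G = 203 − 4·52 + 2·153 + 2·1410 = 3121
Policy B (S + 49):
  T = 52
  S = 153 + 49 = 202
  F = 98
  C = 247 + 6·52 + 3·202 + 4·98 = 1557
  G = 203 − 4·52 + 2·202 + 2·1557 = 3513
ΔG = 3513 − 3121 = 392; ΔC = 1557 − 1410 = 147
Score = (-4)·392 + (-5)·147 = -2303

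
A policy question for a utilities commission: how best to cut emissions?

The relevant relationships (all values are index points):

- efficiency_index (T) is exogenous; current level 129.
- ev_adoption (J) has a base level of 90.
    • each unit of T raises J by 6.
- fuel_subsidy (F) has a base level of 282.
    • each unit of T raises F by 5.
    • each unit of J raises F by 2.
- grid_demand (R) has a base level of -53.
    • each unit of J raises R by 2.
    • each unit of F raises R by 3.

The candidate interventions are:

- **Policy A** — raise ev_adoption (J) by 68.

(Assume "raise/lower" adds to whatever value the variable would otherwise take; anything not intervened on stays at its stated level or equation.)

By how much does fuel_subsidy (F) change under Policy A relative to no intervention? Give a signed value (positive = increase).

136

Baseline:
  T = 129
  J = 90 + 6·129 = 864
  F = 282 + 5·129 + 2·864 = 2655
Policy A (J + 68):
  T = 129
  J = 90 + 6·129 (+68 from intervention) = 932
  F = 282 + 5·129 + 2·932 = 2791
Change in F: 2791 − 2655 = 136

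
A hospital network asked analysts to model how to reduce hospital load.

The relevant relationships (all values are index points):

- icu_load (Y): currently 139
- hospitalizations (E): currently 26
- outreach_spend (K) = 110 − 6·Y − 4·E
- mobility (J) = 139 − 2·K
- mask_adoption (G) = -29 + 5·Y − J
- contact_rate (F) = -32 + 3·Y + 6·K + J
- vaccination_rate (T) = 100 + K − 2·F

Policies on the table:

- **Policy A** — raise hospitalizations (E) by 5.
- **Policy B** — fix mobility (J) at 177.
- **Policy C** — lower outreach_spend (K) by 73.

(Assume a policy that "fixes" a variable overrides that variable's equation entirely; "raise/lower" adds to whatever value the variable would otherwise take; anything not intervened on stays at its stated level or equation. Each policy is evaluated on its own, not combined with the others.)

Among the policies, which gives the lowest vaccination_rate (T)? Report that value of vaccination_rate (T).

Policy A (E + 5):
  Y = 139
  E = 26 + 5 = 31
  K = 110 − 6·139 − 4·31 = -848
  J = 139 − 2·(-848) = 1835
  F = -32 + 3·139 + 6·(-848) + 1835 = -2868
  T = 100 + (-848) − 2·(-2868) = 4988
Policy B (J := 177):
  Y = 139
  E = 26
  K = 110 − 6·139 − 4·26 = -828
  J = 177
  F = -32 + 3·139 + 6·(-828) + 177 = -4406
  T = 100 + (-828) − 2·(-4406) = 8084
Policy C (K − 73):
  Y = 139
  E = 26
  K = 110 − 6·139 − 4·26 (−73 from intervention) = -901
  J = 139 − 2·(-901) = 1941
  F = -32 + 3·139 + 6·(-901) + 1941 = -3080
  T = 100 + (-901) − 2·(-3080) = 5359
Comparing — Policy A: T=4988, Policy B: T=8084, Policy C: T=5359. Lowest is 4988 (Policy A).

4988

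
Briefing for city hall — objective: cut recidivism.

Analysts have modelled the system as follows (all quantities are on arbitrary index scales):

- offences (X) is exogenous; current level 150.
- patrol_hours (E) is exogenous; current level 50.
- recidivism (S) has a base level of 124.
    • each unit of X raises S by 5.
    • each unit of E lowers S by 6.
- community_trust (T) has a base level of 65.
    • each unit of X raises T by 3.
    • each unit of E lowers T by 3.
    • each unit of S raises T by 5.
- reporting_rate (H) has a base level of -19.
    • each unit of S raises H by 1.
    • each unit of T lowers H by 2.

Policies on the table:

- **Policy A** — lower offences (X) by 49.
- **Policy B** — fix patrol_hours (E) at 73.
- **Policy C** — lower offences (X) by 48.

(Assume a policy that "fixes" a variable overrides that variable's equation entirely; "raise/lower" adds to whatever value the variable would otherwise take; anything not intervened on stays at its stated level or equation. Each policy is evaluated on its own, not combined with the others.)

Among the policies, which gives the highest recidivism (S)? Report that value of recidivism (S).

436

Policy A (X − 49):
  X = 150 − 49 = 101
  E = 50
  S = 124 + 5·101 − 6·50 = 329
Policy B (E := 73):
  X = 150
  E = 73
  S = 124 + 5·150 − 6·73 = 436
Policy C (X − 48):
  X = 150 − 48 = 102
  E = 50
  S = 124 + 5·102 − 6·50 = 334
Comparing — Policy A: S=329, Policy B: S=436, Policy C: S=334. Highest is 436 (Policy B).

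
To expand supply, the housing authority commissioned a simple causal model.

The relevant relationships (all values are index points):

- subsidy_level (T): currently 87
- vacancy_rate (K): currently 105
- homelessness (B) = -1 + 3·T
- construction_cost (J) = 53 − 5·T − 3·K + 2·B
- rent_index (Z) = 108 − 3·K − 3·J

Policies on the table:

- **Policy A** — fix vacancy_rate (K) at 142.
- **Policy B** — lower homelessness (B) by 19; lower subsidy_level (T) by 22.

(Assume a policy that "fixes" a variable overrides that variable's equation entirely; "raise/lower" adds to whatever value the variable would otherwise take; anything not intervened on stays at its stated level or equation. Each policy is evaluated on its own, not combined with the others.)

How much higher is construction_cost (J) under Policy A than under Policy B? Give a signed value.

Policy A (K := 142):
  T = 87
  K = 142
  B = -1 + 3·87 = 260
  J = 53 − 5·87 − 3·142 + 2·260 = -288
Policy B (B − 19, T − 22):
  T = 87 − 22 = 65
  K = 105
  B = -1 + 3·65 (−19 from intervention) = 175
  J = 53 − 5·65 − 3·105 + 2·175 = -237
J: -288 − (-237) = -51

-51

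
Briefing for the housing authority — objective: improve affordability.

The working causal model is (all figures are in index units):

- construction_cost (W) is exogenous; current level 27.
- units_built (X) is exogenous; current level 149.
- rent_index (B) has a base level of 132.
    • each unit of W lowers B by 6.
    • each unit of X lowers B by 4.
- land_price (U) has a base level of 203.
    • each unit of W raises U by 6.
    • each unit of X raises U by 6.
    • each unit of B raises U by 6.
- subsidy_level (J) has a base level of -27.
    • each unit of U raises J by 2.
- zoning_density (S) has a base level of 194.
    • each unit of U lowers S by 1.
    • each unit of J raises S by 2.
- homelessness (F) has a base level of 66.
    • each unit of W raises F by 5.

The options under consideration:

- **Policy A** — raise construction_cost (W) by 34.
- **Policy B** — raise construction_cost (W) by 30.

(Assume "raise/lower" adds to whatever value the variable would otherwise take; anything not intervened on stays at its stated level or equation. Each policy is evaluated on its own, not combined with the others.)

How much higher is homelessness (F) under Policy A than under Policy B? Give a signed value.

20

Policy A (W + 34):
  W = 27 + 34 = 61
  F = 66 + 5·61 = 371
Policy B (W + 30):
  W = 27 + 30 = 57
  F = 66 + 5·57 = 351
F: 371 − 351 = 20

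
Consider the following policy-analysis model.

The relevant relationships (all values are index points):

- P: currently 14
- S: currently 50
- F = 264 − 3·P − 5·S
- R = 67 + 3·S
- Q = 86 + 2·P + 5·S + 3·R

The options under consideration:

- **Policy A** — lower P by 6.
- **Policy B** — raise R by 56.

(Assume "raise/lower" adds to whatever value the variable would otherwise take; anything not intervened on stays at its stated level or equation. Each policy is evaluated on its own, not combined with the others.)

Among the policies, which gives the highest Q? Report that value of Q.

Policy A (P − 6):
  P = 14 − 6 = 8
  S = 50
  R = 67 + 3·50 = 217
  Q = 86 + 2·8 + 5·50 + 3·217 = 1003
Policy B (R + 56):
  P = 14
  S = 50
  R = 67 + 3·50 (+56 from intervention) = 273
  Q = 86 + 2·14 + 5·50 + 3·273 = 1183
Comparing — Policy A: Q=1003, Policy B: Q=1183. Highest is 1183 (Policy B).

1183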